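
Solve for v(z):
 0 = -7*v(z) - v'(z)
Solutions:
 v(z) = C1*exp(-7*z)


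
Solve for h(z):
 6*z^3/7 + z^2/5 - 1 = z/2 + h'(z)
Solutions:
 h(z) = C1 + 3*z^4/14 + z^3/15 - z^2/4 - z


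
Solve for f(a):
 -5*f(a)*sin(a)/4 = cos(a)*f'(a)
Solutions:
 f(a) = C1*cos(a)^(5/4)


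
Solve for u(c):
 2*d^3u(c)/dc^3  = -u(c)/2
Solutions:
 u(c) = C3*exp(-2^(1/3)*c/2) + (C1*sin(2^(1/3)*sqrt(3)*c/4) + C2*cos(2^(1/3)*sqrt(3)*c/4))*exp(2^(1/3)*c/4)


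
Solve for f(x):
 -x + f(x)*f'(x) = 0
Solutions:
 f(x) = -sqrt(C1 + x^2)
 f(x) = sqrt(C1 + x^2)


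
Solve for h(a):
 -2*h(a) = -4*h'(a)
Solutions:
 h(a) = C1*exp(a/2)


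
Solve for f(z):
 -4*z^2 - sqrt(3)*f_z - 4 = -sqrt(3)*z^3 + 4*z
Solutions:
 f(z) = C1 + z^4/4 - 4*sqrt(3)*z^3/9 - 2*sqrt(3)*z^2/3 - 4*sqrt(3)*z/3


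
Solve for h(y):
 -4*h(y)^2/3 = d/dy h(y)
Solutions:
 h(y) = 3/(C1 + 4*y)


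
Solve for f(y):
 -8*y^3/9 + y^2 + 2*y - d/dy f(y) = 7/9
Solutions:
 f(y) = C1 - 2*y^4/9 + y^3/3 + y^2 - 7*y/9


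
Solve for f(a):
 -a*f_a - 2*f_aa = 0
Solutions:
 f(a) = C1 + C2*erf(a/2)


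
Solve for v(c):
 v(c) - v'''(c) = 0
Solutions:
 v(c) = C3*exp(c) + (C1*sin(sqrt(3)*c/2) + C2*cos(sqrt(3)*c/2))*exp(-c/2)


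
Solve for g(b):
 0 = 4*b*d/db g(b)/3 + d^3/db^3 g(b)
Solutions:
 g(b) = C1 + Integral(C2*airyai(-6^(2/3)*b/3) + C3*airybi(-6^(2/3)*b/3), b)


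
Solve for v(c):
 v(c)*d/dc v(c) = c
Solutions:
 v(c) = -sqrt(C1 + c^2)
 v(c) = sqrt(C1 + c^2)


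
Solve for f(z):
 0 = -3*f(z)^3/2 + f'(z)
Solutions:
 f(z) = -sqrt(-1/(C1 + 3*z))
 f(z) = sqrt(-1/(C1 + 3*z))


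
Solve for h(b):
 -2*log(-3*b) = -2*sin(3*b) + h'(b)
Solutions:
 h(b) = C1 - 2*b*log(-b) - 2*b*log(3) + 2*b - 2*cos(3*b)/3


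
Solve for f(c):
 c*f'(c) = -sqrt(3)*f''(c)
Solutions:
 f(c) = C1 + C2*erf(sqrt(2)*3^(3/4)*c/6)


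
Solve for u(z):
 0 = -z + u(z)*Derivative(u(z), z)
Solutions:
 u(z) = -sqrt(C1 + z^2)
 u(z) = sqrt(C1 + z^2)


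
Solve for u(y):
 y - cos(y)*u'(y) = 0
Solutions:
 u(y) = C1 + Integral(y/cos(y), y)


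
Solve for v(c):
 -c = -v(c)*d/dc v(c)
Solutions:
 v(c) = -sqrt(C1 + c^2)
 v(c) = sqrt(C1 + c^2)


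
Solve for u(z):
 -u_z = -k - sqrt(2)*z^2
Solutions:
 u(z) = C1 + k*z + sqrt(2)*z^3/3


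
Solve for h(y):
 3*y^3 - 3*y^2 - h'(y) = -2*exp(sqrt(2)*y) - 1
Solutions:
 h(y) = C1 + 3*y^4/4 - y^3 + y + sqrt(2)*exp(sqrt(2)*y)


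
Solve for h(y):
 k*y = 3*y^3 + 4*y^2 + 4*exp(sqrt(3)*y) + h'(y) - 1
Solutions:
 h(y) = C1 + k*y^2/2 - 3*y^4/4 - 4*y^3/3 + y - 4*sqrt(3)*exp(sqrt(3)*y)/3


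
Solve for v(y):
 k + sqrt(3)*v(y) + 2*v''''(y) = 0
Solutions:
 v(y) = -sqrt(3)*k/3 + (C1*sin(2^(1/4)*3^(1/8)*y/2) + C2*cos(2^(1/4)*3^(1/8)*y/2))*exp(-2^(1/4)*3^(1/8)*y/2) + (C3*sin(2^(1/4)*3^(1/8)*y/2) + C4*cos(2^(1/4)*3^(1/8)*y/2))*exp(2^(1/4)*3^(1/8)*y/2)


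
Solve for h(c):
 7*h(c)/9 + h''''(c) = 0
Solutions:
 h(c) = (C1*sin(sqrt(6)*7^(1/4)*c/6) + C2*cos(sqrt(6)*7^(1/4)*c/6))*exp(-sqrt(6)*7^(1/4)*c/6) + (C3*sin(sqrt(6)*7^(1/4)*c/6) + C4*cos(sqrt(6)*7^(1/4)*c/6))*exp(sqrt(6)*7^(1/4)*c/6)


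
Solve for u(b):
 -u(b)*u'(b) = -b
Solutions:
 u(b) = -sqrt(C1 + b^2)
 u(b) = sqrt(C1 + b^2)


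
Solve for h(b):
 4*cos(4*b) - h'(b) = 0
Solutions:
 h(b) = C1 + sin(4*b)


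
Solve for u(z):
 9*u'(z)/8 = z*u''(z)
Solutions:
 u(z) = C1 + C2*z^(17/8)


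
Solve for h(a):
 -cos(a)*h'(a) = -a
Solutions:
 h(a) = C1 + Integral(a/cos(a), a)


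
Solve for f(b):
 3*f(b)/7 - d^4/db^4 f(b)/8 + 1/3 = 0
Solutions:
 f(b) = C1*exp(-24^(1/4)*7^(3/4)*b/7) + C2*exp(24^(1/4)*7^(3/4)*b/7) + C3*sin(24^(1/4)*7^(3/4)*b/7) + C4*cos(24^(1/4)*7^(3/4)*b/7) - 7/9


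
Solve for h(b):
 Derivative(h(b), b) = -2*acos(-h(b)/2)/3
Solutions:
 Integral(1/acos(-_y/2), (_y, h(b))) = C1 - 2*b/3


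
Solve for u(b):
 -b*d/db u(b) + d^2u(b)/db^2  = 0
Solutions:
 u(b) = C1 + C2*erfi(sqrt(2)*b/2)


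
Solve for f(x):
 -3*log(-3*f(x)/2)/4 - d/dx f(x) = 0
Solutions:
 4*Integral(1/(log(-_y) - log(2) + log(3)), (_y, f(x)))/3 = C1 - x


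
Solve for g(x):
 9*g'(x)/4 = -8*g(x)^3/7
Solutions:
 g(x) = -3*sqrt(14)*sqrt(-1/(C1 - 32*x))/2
 g(x) = 3*sqrt(14)*sqrt(-1/(C1 - 32*x))/2


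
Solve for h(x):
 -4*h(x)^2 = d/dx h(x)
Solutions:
 h(x) = 1/(C1 + 4*x)


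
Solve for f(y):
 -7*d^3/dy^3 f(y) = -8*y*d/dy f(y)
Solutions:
 f(y) = C1 + Integral(C2*airyai(2*7^(2/3)*y/7) + C3*airybi(2*7^(2/3)*y/7), y)


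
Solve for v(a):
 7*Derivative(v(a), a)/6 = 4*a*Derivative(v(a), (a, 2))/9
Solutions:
 v(a) = C1 + C2*a^(29/8)


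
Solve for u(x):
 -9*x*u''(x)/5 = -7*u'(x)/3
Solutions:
 u(x) = C1 + C2*x^(62/27)


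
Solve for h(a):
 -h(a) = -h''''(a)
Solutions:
 h(a) = C1*exp(-a) + C2*exp(a) + C3*sin(a) + C4*cos(a)


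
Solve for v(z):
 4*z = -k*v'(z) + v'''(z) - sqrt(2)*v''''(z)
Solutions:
 v(z) = C1 + C2*exp(z*(sqrt(2)*(27*k + sqrt((27*k - 1)^2 - 1) - 1)^(1/3) - sqrt(6)*I*(27*k + sqrt((27*k - 1)^2 - 1) - 1)^(1/3) + 2*sqrt(2) - 8/((-sqrt(2) + sqrt(6)*I)*(27*k + sqrt((27*k - 1)^2 - 1) - 1)^(1/3)))/12) + C3*exp(z*(sqrt(2)*(27*k + sqrt((27*k - 1)^2 - 1) - 1)^(1/3) + sqrt(6)*I*(27*k + sqrt((27*k - 1)^2 - 1) - 1)^(1/3) + 2*sqrt(2) + 8/((sqrt(2) + sqrt(6)*I)*(27*k + sqrt((27*k - 1)^2 - 1) - 1)^(1/3)))/12) + C4*exp(sqrt(2)*z*(-(27*k + sqrt((27*k - 1)^2 - 1) - 1)^(1/3) + 1 - 1/(27*k + sqrt((27*k - 1)^2 - 1) - 1)^(1/3))/6) - 2*z^2/k


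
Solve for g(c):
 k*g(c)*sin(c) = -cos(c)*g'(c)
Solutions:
 g(c) = C1*exp(k*log(cos(c)))


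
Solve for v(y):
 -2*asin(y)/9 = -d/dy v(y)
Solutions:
 v(y) = C1 + 2*y*asin(y)/9 + 2*sqrt(1 - y^2)/9


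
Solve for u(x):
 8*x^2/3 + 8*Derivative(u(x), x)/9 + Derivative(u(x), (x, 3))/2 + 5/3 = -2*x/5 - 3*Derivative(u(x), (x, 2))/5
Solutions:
 u(x) = C1 - x^3 + 9*x^2/5 - 93*x/100 + (C2*sin(sqrt(319)*x/15) + C3*cos(sqrt(319)*x/15))*exp(-3*x/5)


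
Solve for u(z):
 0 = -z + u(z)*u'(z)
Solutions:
 u(z) = -sqrt(C1 + z^2)
 u(z) = sqrt(C1 + z^2)


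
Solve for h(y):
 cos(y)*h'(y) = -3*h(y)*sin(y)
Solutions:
 h(y) = C1*cos(y)^3


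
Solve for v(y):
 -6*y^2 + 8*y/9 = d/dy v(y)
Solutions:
 v(y) = C1 - 2*y^3 + 4*y^2/9


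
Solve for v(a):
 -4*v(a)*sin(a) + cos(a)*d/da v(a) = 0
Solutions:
 v(a) = C1/cos(a)^4


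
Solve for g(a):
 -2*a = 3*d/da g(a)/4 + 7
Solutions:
 g(a) = C1 - 4*a^2/3 - 28*a/3


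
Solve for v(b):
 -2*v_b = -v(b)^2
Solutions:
 v(b) = -2/(C1 + b)


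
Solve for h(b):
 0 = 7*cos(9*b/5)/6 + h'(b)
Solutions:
 h(b) = C1 - 35*sin(9*b/5)/54


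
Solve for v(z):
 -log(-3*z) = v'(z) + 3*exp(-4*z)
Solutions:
 v(z) = C1 - z*log(-z) + z*(1 - log(3)) + 3*exp(-4*z)/4


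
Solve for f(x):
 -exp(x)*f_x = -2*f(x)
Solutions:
 f(x) = C1*exp(-2*exp(-x))


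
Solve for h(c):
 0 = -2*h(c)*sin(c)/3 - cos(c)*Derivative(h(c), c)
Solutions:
 h(c) = C1*cos(c)^(2/3)


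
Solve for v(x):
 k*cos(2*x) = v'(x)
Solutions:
 v(x) = C1 + k*sin(2*x)/2


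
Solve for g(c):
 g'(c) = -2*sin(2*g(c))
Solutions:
 g(c) = pi - acos((-C1 - exp(8*c))/(C1 - exp(8*c)))/2
 g(c) = acos((-C1 - exp(8*c))/(C1 - exp(8*c)))/2


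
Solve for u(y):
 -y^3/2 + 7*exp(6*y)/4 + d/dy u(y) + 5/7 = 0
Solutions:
 u(y) = C1 + y^4/8 - 5*y/7 - 7*exp(6*y)/24


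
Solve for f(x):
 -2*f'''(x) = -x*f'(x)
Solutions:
 f(x) = C1 + Integral(C2*airyai(2^(2/3)*x/2) + C3*airybi(2^(2/3)*x/2), x)


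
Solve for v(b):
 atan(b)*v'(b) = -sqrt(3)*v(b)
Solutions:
 v(b) = C1*exp(-sqrt(3)*Integral(1/atan(b), b))


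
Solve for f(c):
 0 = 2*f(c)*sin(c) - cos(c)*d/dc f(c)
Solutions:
 f(c) = C1/cos(c)^2


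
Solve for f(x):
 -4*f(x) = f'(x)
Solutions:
 f(x) = C1*exp(-4*x)


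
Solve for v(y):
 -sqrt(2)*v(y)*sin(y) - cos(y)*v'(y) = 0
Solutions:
 v(y) = C1*cos(y)^(sqrt(2))


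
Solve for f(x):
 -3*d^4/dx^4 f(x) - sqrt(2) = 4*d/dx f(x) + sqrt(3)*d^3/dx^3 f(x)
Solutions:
 f(x) = C1 + C2*exp(x*(-2*sqrt(3) + (sqrt(3)/9 + 18 + sqrt(-3 + (sqrt(3) + 162)^2)/9)^(-1/3) + 3*(sqrt(3)/9 + 18 + sqrt(-3 + (sqrt(3) + 162)^2)/9)^(1/3))/18)*sin(sqrt(3)*x*(-3*(sqrt(3)/9 + 18 + sqrt(-4/27 + (2*sqrt(3)/9 + 36)^2)/2)^(1/3) + (sqrt(3)/9 + 18 + sqrt(-4/27 + (2*sqrt(3)/9 + 36)^2)/2)^(-1/3))/18) + C3*exp(x*(-2*sqrt(3) + (sqrt(3)/9 + 18 + sqrt(-3 + (sqrt(3) + 162)^2)/9)^(-1/3) + 3*(sqrt(3)/9 + 18 + sqrt(-3 + (sqrt(3) + 162)^2)/9)^(1/3))/18)*cos(sqrt(3)*x*(-3*(sqrt(3)/9 + 18 + sqrt(-4/27 + (2*sqrt(3)/9 + 36)^2)/2)^(1/3) + (sqrt(3)/9 + 18 + sqrt(-4/27 + (2*sqrt(3)/9 + 36)^2)/2)^(-1/3))/18) + C4*exp(-x*((sqrt(3)/9 + 18 + sqrt(-3 + (sqrt(3) + 162)^2)/9)^(-1/3) + sqrt(3) + 3*(sqrt(3)/9 + 18 + sqrt(-3 + (sqrt(3) + 162)^2)/9)^(1/3))/9) - sqrt(2)*x/4


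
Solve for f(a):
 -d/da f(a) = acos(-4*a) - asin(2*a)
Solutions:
 f(a) = C1 - a*acos(-4*a) + a*asin(2*a) - sqrt(1 - 16*a^2)/4 + sqrt(1 - 4*a^2)/2


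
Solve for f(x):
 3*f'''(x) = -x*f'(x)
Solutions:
 f(x) = C1 + Integral(C2*airyai(-3^(2/3)*x/3) + C3*airybi(-3^(2/3)*x/3), x)


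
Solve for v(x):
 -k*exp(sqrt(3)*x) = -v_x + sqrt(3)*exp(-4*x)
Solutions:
 v(x) = C1 + sqrt(3)*k*exp(sqrt(3)*x)/3 - sqrt(3)*exp(-4*x)/4


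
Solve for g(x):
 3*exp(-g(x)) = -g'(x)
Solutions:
 g(x) = log(C1 - 3*x)


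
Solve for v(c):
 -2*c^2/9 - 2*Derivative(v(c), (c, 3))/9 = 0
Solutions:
 v(c) = C1 + C2*c + C3*c^2 - c^5/60


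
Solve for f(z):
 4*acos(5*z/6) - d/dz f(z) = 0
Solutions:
 f(z) = C1 + 4*z*acos(5*z/6) - 4*sqrt(36 - 25*z^2)/5


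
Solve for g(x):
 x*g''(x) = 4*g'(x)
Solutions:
 g(x) = C1 + C2*x^5


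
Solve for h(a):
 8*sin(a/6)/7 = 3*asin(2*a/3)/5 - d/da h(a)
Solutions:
 h(a) = C1 + 3*a*asin(2*a/3)/5 + 3*sqrt(9 - 4*a^2)/10 + 48*cos(a/6)/7


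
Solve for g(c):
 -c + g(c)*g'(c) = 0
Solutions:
 g(c) = -sqrt(C1 + c^2)
 g(c) = sqrt(C1 + c^2)


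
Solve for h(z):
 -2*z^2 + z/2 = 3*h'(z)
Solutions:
 h(z) = C1 - 2*z^3/9 + z^2/12


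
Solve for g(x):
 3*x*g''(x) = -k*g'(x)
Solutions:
 g(x) = C1 + x^(1 - re(k)/3)*(C2*sin(log(x)*Abs(im(k))/3) + C3*cos(log(x)*im(k)/3))


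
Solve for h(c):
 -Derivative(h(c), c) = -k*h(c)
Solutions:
 h(c) = C1*exp(c*k)


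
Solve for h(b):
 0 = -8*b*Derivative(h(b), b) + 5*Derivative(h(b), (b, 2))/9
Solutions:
 h(b) = C1 + C2*erfi(6*sqrt(5)*b/5)


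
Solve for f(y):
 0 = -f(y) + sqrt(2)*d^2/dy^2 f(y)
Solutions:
 f(y) = C1*exp(-2^(3/4)*y/2) + C2*exp(2^(3/4)*y/2)


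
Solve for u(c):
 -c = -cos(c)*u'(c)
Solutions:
 u(c) = C1 + Integral(c/cos(c), c)


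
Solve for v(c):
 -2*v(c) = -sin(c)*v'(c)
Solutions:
 v(c) = C1*(cos(c) - 1)/(cos(c) + 1)


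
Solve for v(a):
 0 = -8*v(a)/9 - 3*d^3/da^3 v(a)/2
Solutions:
 v(a) = C3*exp(-2*2^(1/3)*a/3) + (C1*sin(2^(1/3)*sqrt(3)*a/3) + C2*cos(2^(1/3)*sqrt(3)*a/3))*exp(2^(1/3)*a/3)


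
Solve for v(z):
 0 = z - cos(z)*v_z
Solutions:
 v(z) = C1 + Integral(z/cos(z), z)


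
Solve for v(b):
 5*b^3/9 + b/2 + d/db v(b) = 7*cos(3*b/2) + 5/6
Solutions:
 v(b) = C1 - 5*b^4/36 - b^2/4 + 5*b/6 + 14*sin(3*b/2)/3


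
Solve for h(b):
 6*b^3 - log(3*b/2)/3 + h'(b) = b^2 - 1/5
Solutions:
 h(b) = C1 - 3*b^4/2 + b^3/3 + b*log(b)/3 - 8*b/15 - b*log(2)/3 + b*log(3)/3


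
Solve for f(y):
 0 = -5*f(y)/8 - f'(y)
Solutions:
 f(y) = C1*exp(-5*y/8)


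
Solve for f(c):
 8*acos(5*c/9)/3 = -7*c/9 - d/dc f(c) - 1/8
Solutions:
 f(c) = C1 - 7*c^2/18 - 8*c*acos(5*c/9)/3 - c/8 + 8*sqrt(81 - 25*c^2)/15


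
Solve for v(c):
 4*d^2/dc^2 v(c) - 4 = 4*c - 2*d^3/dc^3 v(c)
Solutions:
 v(c) = C1 + C2*c + C3*exp(-2*c) + c^3/6 + c^2/4


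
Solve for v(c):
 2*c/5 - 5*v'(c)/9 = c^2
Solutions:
 v(c) = C1 - 3*c^3/5 + 9*c^2/25


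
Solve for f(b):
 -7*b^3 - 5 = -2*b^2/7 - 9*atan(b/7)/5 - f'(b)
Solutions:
 f(b) = C1 + 7*b^4/4 - 2*b^3/21 - 9*b*atan(b/7)/5 + 5*b + 63*log(b^2 + 49)/10


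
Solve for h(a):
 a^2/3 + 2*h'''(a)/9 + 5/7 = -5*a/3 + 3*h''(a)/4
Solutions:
 h(a) = C1 + C2*a + C3*exp(27*a/8) + a^4/27 + 302*a^3/729 + 38782*a^2/45927


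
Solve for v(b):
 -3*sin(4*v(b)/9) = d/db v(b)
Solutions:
 3*b + 9*log(cos(4*v(b)/9) - 1)/8 - 9*log(cos(4*v(b)/9) + 1)/8 = C1


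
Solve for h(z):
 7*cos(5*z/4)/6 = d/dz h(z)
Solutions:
 h(z) = C1 + 14*sin(5*z/4)/15


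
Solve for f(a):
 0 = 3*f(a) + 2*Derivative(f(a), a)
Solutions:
 f(a) = C1*exp(-3*a/2)


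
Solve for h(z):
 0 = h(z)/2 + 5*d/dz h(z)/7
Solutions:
 h(z) = C1*exp(-7*z/10)


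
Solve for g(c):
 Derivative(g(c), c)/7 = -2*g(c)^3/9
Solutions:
 g(c) = -3*sqrt(2)*sqrt(-1/(C1 - 14*c))/2
 g(c) = 3*sqrt(2)*sqrt(-1/(C1 - 14*c))/2


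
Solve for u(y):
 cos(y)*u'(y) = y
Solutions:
 u(y) = C1 + Integral(y/cos(y), y)


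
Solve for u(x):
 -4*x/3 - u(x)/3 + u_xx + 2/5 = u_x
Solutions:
 u(x) = C1*exp(x*(3 - sqrt(21))/6) + C2*exp(x*(3 + sqrt(21))/6) - 4*x + 66/5


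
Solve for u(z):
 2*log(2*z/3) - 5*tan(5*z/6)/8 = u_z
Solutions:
 u(z) = C1 + 2*z*log(z) - 2*z*log(3) - 2*z + 2*z*log(2) + 3*log(cos(5*z/6))/4


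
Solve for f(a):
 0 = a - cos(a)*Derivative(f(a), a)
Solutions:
 f(a) = C1 + Integral(a/cos(a), a)


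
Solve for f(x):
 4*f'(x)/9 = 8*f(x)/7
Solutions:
 f(x) = C1*exp(18*x/7)


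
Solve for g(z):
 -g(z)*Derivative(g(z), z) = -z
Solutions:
 g(z) = -sqrt(C1 + z^2)
 g(z) = sqrt(C1 + z^2)


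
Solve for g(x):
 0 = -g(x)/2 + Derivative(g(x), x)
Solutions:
 g(x) = C1*exp(x/2)


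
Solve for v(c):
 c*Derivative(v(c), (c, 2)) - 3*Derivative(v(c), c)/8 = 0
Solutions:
 v(c) = C1 + C2*c^(11/8)


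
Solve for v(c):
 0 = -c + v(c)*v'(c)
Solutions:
 v(c) = -sqrt(C1 + c^2)
 v(c) = sqrt(C1 + c^2)


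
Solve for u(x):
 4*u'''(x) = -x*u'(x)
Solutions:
 u(x) = C1 + Integral(C2*airyai(-2^(1/3)*x/2) + C3*airybi(-2^(1/3)*x/2), x)


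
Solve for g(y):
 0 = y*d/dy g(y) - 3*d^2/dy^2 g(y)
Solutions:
 g(y) = C1 + C2*erfi(sqrt(6)*y/6)


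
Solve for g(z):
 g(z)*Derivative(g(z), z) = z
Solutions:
 g(z) = -sqrt(C1 + z^2)
 g(z) = sqrt(C1 + z^2)


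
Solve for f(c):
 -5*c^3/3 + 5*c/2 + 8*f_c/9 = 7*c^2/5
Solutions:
 f(c) = C1 + 15*c^4/32 + 21*c^3/40 - 45*c^2/32


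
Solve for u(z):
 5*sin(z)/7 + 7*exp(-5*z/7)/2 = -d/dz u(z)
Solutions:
 u(z) = C1 + 5*cos(z)/7 + 49*exp(-5*z/7)/10


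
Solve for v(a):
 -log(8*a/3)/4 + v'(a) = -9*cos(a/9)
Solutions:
 v(a) = C1 + a*log(a)/4 - a*log(3) - a/4 + 3*a*log(6)/4 - 81*sin(a/9)


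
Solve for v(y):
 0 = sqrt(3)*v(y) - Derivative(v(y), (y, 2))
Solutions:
 v(y) = C1*exp(-3^(1/4)*y) + C2*exp(3^(1/4)*y)


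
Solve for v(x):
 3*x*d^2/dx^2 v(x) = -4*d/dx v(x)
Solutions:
 v(x) = C1 + C2/x^(1/3)


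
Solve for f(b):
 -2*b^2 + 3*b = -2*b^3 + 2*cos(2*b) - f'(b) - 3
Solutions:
 f(b) = C1 - b^4/2 + 2*b^3/3 - 3*b^2/2 - 3*b + sin(2*b)


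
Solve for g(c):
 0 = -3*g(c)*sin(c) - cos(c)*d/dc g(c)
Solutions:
 g(c) = C1*cos(c)^3


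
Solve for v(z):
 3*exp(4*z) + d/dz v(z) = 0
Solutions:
 v(z) = C1 - 3*exp(4*z)/4


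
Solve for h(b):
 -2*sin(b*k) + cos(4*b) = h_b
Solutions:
 h(b) = C1 + sin(4*b)/4 + 2*cos(b*k)/k


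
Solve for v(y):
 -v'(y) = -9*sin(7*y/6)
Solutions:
 v(y) = C1 - 54*cos(7*y/6)/7


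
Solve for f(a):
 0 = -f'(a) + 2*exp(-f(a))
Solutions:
 f(a) = log(C1 + 2*a)


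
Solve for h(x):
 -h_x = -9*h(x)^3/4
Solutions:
 h(x) = -sqrt(2)*sqrt(-1/(C1 + 9*x))
 h(x) = sqrt(2)*sqrt(-1/(C1 + 9*x))


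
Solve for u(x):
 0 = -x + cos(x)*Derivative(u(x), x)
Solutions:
 u(x) = C1 + Integral(x/cos(x), x)


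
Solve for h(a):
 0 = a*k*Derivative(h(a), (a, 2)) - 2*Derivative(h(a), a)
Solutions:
 h(a) = C1 + a^(((re(k) + 2)*re(k) + im(k)^2)/(re(k)^2 + im(k)^2))*(C2*sin(2*log(a)*Abs(im(k))/(re(k)^2 + im(k)^2)) + C3*cos(2*log(a)*im(k)/(re(k)^2 + im(k)^2)))


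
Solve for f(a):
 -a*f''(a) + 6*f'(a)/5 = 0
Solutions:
 f(a) = C1 + C2*a^(11/5)


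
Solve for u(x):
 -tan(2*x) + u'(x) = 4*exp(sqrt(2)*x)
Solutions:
 u(x) = C1 + 2*sqrt(2)*exp(sqrt(2)*x) - log(cos(2*x))/2


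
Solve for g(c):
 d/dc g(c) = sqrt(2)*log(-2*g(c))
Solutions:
 -sqrt(2)*Integral(1/(log(-_y) + log(2)), (_y, g(c)))/2 = C1 - c


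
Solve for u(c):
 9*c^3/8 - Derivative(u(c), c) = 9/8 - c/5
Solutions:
 u(c) = C1 + 9*c^4/32 + c^2/10 - 9*c/8


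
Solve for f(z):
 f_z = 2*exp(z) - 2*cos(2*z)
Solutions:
 f(z) = C1 + 2*exp(z) - sin(2*z)


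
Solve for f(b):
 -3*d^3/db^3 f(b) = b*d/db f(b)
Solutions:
 f(b) = C1 + Integral(C2*airyai(-3^(2/3)*b/3) + C3*airybi(-3^(2/3)*b/3), b)


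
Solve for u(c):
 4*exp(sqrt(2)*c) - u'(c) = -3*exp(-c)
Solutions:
 u(c) = C1 + 2*sqrt(2)*exp(sqrt(2)*c) - 3*exp(-c)


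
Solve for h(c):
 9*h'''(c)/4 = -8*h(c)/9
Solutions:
 h(c) = C3*exp(-2*6^(2/3)*c/9) + (C1*sin(2^(2/3)*3^(1/6)*c/3) + C2*cos(2^(2/3)*3^(1/6)*c/3))*exp(6^(2/3)*c/9)


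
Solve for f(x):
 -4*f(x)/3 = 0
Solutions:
 f(x) = 0


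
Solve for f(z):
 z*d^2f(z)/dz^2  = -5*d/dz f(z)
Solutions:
 f(z) = C1 + C2/z^4


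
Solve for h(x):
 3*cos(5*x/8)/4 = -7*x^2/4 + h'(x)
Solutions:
 h(x) = C1 + 7*x^3/12 + 6*sin(5*x/8)/5


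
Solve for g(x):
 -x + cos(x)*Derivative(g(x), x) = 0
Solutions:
 g(x) = C1 + Integral(x/cos(x), x)


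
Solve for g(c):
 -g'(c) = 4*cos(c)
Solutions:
 g(c) = C1 - 4*sin(c)


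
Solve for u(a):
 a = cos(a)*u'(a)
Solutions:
 u(a) = C1 + Integral(a/cos(a), a)


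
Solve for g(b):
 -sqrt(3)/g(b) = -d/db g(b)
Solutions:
 g(b) = -sqrt(C1 + 2*sqrt(3)*b)
 g(b) = sqrt(C1 + 2*sqrt(3)*b)


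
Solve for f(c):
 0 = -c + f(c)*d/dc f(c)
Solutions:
 f(c) = -sqrt(C1 + c^2)
 f(c) = sqrt(C1 + c^2)


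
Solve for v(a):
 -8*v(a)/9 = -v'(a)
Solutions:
 v(a) = C1*exp(8*a/9)


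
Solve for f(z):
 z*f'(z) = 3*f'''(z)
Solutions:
 f(z) = C1 + Integral(C2*airyai(3^(2/3)*z/3) + C3*airybi(3^(2/3)*z/3), z)


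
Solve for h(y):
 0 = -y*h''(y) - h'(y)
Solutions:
 h(y) = C1 + C2*log(y)


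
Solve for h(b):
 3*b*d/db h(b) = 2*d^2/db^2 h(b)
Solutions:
 h(b) = C1 + C2*erfi(sqrt(3)*b/2)


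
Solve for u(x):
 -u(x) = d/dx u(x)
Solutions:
 u(x) = C1*exp(-x)


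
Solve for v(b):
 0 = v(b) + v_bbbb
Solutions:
 v(b) = (C1*sin(sqrt(2)*b/2) + C2*cos(sqrt(2)*b/2))*exp(-sqrt(2)*b/2) + (C3*sin(sqrt(2)*b/2) + C4*cos(sqrt(2)*b/2))*exp(sqrt(2)*b/2)


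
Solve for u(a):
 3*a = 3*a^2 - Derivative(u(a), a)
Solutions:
 u(a) = C1 + a^3 - 3*a^2/2


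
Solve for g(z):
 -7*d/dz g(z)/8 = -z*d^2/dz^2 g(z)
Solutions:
 g(z) = C1 + C2*z^(15/8)


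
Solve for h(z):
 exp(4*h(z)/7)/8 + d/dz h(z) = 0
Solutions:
 h(z) = 7*log(-(1/(C1 + z))^(1/4)) + 7*log(14)/4
 h(z) = 7*log(1/(C1 + z))/4 + 7*log(14)/4
 h(z) = 7*log(-I*(1/(C1 + z))^(1/4)) + 7*log(14)/4
 h(z) = 7*log(I*(1/(C1 + z))^(1/4)) + 7*log(14)/4


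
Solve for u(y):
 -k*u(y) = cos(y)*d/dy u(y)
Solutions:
 u(y) = C1*exp(k*(log(sin(y) - 1) - log(sin(y) + 1))/2)


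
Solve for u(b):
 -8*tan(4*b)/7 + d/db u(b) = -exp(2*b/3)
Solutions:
 u(b) = C1 - 3*exp(2*b/3)/2 - 2*log(cos(4*b))/7


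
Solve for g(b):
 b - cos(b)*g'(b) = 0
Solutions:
 g(b) = C1 + Integral(b/cos(b), b)


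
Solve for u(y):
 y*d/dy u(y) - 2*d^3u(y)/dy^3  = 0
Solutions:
 u(y) = C1 + Integral(C2*airyai(2^(2/3)*y/2) + C3*airybi(2^(2/3)*y/2), y)


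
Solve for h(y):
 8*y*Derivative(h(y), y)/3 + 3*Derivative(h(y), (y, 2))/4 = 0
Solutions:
 h(y) = C1 + C2*erf(4*y/3)


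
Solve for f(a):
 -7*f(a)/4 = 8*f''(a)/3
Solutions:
 f(a) = C1*sin(sqrt(42)*a/8) + C2*cos(sqrt(42)*a/8)


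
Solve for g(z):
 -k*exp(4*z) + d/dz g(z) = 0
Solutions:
 g(z) = C1 + k*exp(4*z)/4


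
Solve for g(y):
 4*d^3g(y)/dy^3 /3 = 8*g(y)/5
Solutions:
 g(y) = C3*exp(5^(2/3)*6^(1/3)*y/5) + (C1*sin(2^(1/3)*3^(5/6)*5^(2/3)*y/10) + C2*cos(2^(1/3)*3^(5/6)*5^(2/3)*y/10))*exp(-5^(2/3)*6^(1/3)*y/10)


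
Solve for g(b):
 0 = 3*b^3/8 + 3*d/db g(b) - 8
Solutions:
 g(b) = C1 - b^4/32 + 8*b/3


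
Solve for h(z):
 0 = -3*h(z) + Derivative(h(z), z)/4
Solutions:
 h(z) = C1*exp(12*z)


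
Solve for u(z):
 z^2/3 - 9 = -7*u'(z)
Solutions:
 u(z) = C1 - z^3/63 + 9*z/7


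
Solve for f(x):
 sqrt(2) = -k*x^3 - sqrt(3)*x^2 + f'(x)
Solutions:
 f(x) = C1 + k*x^4/4 + sqrt(3)*x^3/3 + sqrt(2)*x


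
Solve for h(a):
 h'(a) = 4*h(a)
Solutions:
 h(a) = C1*exp(4*a)


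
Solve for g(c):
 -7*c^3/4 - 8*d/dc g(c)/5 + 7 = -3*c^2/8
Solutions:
 g(c) = C1 - 35*c^4/128 + 5*c^3/64 + 35*c/8


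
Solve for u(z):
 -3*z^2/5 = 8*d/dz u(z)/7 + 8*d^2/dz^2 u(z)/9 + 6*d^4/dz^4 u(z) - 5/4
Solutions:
 u(z) = C1 + C2*exp(-14^(1/3)*z*(-7^(1/3)*(243 + sqrt(59833))^(1/3) + 14*2^(1/3)/(243 + sqrt(59833))^(1/3))/126)*sin(14^(1/3)*sqrt(3)*z*(14*2^(1/3)/(243 + sqrt(59833))^(1/3) + 7^(1/3)*(243 + sqrt(59833))^(1/3))/126) + C3*exp(-14^(1/3)*z*(-7^(1/3)*(243 + sqrt(59833))^(1/3) + 14*2^(1/3)/(243 + sqrt(59833))^(1/3))/126)*cos(14^(1/3)*sqrt(3)*z*(14*2^(1/3)/(243 + sqrt(59833))^(1/3) + 7^(1/3)*(243 + sqrt(59833))^(1/3))/126) + C4*exp(14^(1/3)*z*(-7^(1/3)*(243 + sqrt(59833))^(1/3) + 14*2^(1/3)/(243 + sqrt(59833))^(1/3))/63) - 7*z^3/40 + 49*z^2/120 + 1981*z/4320


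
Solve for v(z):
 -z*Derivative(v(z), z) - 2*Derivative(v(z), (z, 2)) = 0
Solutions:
 v(z) = C1 + C2*erf(z/2)


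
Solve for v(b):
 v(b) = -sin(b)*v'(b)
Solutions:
 v(b) = C1*sqrt(cos(b) + 1)/sqrt(cos(b) - 1)


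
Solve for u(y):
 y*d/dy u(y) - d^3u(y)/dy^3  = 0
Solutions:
 u(y) = C1 + Integral(C2*airyai(y) + C3*airybi(y), y)


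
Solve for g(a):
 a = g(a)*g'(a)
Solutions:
 g(a) = -sqrt(C1 + a^2)
 g(a) = sqrt(C1 + a^2)


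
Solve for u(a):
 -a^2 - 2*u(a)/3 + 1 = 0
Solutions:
 u(a) = 3/2 - 3*a^2/2


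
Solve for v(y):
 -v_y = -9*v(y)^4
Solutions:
 v(y) = (-1/(C1 + 27*y))^(1/3)
 v(y) = (-1/(C1 + 9*y))^(1/3)*(-3^(2/3) - 3*3^(1/6)*I)/6
 v(y) = (-1/(C1 + 9*y))^(1/3)*(-3^(2/3) + 3*3^(1/6)*I)/6


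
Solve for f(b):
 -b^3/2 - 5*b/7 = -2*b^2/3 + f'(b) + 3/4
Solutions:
 f(b) = C1 - b^4/8 + 2*b^3/9 - 5*b^2/14 - 3*b/4


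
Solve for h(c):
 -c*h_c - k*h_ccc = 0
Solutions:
 h(c) = C1 + Integral(C2*airyai(c*(-1/k)^(1/3)) + C3*airybi(c*(-1/k)^(1/3)), c)


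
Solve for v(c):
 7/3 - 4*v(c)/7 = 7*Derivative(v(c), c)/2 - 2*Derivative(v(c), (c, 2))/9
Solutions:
 v(c) = C1*exp(3*c*(147 - sqrt(22505))/56) + C2*exp(3*c*(147 + sqrt(22505))/56) + 49/12


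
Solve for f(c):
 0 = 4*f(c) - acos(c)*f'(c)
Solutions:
 f(c) = C1*exp(4*Integral(1/acos(c), c))


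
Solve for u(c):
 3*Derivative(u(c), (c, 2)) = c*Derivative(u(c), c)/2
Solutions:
 u(c) = C1 + C2*erfi(sqrt(3)*c/6)


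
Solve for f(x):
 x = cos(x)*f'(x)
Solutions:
 f(x) = C1 + Integral(x/cos(x), x)


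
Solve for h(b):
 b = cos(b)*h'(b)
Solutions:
 h(b) = C1 + Integral(b/cos(b), b)


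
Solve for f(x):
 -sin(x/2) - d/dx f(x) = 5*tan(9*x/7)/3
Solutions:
 f(x) = C1 + 35*log(cos(9*x/7))/27 + 2*cos(x/2)


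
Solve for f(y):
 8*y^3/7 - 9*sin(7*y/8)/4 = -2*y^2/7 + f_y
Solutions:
 f(y) = C1 + 2*y^4/7 + 2*y^3/21 + 18*cos(7*y/8)/7


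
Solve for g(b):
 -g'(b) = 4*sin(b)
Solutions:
 g(b) = C1 + 4*cos(b)


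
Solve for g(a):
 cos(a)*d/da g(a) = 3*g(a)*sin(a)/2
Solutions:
 g(a) = C1/cos(a)^(3/2)


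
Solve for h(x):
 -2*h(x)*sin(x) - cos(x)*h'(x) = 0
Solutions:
 h(x) = C1*cos(x)^2


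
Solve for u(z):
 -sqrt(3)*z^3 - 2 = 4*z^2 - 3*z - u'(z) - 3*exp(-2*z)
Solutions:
 u(z) = C1 + sqrt(3)*z^4/4 + 4*z^3/3 - 3*z^2/2 + 2*z + 3*exp(-2*z)/2


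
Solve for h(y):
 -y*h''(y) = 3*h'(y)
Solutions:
 h(y) = C1 + C2/y^2


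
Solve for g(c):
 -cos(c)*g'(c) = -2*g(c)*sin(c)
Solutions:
 g(c) = C1/cos(c)^2


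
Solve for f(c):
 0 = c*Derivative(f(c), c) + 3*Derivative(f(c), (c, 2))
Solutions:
 f(c) = C1 + C2*erf(sqrt(6)*c/6)


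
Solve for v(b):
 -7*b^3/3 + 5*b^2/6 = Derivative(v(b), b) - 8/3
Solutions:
 v(b) = C1 - 7*b^4/12 + 5*b^3/18 + 8*b/3


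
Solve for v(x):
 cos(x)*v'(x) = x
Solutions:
 v(x) = C1 + Integral(x/cos(x), x)


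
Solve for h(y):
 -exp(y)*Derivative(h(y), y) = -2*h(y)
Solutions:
 h(y) = C1*exp(-2*exp(-y))


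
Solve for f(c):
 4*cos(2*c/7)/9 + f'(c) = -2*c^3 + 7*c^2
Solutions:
 f(c) = C1 - c^4/2 + 7*c^3/3 - 14*sin(2*c/7)/9


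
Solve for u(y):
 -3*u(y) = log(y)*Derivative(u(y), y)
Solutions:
 u(y) = C1*exp(-3*li(y))


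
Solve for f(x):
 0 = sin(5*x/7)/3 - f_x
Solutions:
 f(x) = C1 - 7*cos(5*x/7)/15


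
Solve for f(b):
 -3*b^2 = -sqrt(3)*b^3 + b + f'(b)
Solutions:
 f(b) = C1 + sqrt(3)*b^4/4 - b^3 - b^2/2


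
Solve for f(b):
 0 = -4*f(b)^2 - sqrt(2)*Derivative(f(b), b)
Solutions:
 f(b) = 1/(C1 + 2*sqrt(2)*b)


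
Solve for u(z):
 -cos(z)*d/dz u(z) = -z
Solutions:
 u(z) = C1 + Integral(z/cos(z), z)


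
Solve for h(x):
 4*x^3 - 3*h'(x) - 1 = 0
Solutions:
 h(x) = C1 + x^4/3 - x/3


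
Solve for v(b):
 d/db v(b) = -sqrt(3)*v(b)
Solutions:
 v(b) = C1*exp(-sqrt(3)*b)


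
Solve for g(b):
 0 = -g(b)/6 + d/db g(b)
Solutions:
 g(b) = C1*exp(b/6)


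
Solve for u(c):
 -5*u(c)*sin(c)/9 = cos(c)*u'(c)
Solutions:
 u(c) = C1*cos(c)^(5/9)


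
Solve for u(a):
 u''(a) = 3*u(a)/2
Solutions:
 u(a) = C1*exp(-sqrt(6)*a/2) + C2*exp(sqrt(6)*a/2)


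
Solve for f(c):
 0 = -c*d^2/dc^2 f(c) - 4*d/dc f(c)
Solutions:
 f(c) = C1 + C2/c^3


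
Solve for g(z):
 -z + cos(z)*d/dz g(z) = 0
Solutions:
 g(z) = C1 + Integral(z/cos(z), z)


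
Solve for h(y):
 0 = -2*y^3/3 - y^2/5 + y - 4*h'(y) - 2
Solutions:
 h(y) = C1 - y^4/24 - y^3/60 + y^2/8 - y/2


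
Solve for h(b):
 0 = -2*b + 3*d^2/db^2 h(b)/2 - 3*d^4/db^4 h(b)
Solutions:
 h(b) = C1 + C2*b + C3*exp(-sqrt(2)*b/2) + C4*exp(sqrt(2)*b/2) + 2*b^3/9


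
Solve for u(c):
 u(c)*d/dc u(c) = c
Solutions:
 u(c) = -sqrt(C1 + c^2)
 u(c) = sqrt(C1 + c^2)


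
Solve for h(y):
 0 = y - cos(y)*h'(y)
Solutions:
 h(y) = C1 + Integral(y/cos(y), y)


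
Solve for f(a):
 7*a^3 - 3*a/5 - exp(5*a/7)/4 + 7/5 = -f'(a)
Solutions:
 f(a) = C1 - 7*a^4/4 + 3*a^2/10 - 7*a/5 + 7*exp(5*a/7)/20


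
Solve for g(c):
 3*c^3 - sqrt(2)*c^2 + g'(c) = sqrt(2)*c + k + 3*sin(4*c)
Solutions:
 g(c) = C1 - 3*c^4/4 + sqrt(2)*c^3/3 + sqrt(2)*c^2/2 + c*k - 3*cos(4*c)/4


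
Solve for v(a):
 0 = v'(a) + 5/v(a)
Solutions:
 v(a) = -sqrt(C1 - 10*a)
 v(a) = sqrt(C1 - 10*a)


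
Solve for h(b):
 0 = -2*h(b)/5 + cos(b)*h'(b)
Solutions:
 h(b) = C1*(sin(b) + 1)^(1/5)/(sin(b) - 1)^(1/5)


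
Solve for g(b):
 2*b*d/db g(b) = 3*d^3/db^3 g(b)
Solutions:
 g(b) = C1 + Integral(C2*airyai(2^(1/3)*3^(2/3)*b/3) + C3*airybi(2^(1/3)*3^(2/3)*b/3), b)


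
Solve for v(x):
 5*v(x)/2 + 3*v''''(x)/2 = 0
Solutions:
 v(x) = (C1*sin(sqrt(2)*3^(3/4)*5^(1/4)*x/6) + C2*cos(sqrt(2)*3^(3/4)*5^(1/4)*x/6))*exp(-sqrt(2)*3^(3/4)*5^(1/4)*x/6) + (C3*sin(sqrt(2)*3^(3/4)*5^(1/4)*x/6) + C4*cos(sqrt(2)*3^(3/4)*5^(1/4)*x/6))*exp(sqrt(2)*3^(3/4)*5^(1/4)*x/6)


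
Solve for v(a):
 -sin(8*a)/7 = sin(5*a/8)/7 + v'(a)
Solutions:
 v(a) = C1 + 8*cos(5*a/8)/35 + cos(8*a)/56


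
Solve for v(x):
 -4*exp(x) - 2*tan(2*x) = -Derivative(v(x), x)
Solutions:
 v(x) = C1 + 4*exp(x) - log(cos(2*x))


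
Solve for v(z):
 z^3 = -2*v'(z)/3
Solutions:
 v(z) = C1 - 3*z^4/8


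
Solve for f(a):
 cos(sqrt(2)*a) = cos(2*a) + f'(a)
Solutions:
 f(a) = C1 - sin(2*a)/2 + sqrt(2)*sin(sqrt(2)*a)/2


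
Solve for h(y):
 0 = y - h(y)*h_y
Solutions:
 h(y) = -sqrt(C1 + y^2)
 h(y) = sqrt(C1 + y^2)


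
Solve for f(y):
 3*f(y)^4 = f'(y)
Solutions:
 f(y) = (-1/(C1 + 9*y))^(1/3)
 f(y) = (-1/(C1 + 3*y))^(1/3)*(-3^(2/3) - 3*3^(1/6)*I)/6
 f(y) = (-1/(C1 + 3*y))^(1/3)*(-3^(2/3) + 3*3^(1/6)*I)/6


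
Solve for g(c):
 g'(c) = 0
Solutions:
 g(c) = C1


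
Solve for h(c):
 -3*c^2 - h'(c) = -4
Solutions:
 h(c) = C1 - c^3 + 4*c


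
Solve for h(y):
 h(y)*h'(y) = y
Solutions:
 h(y) = -sqrt(C1 + y^2)
 h(y) = sqrt(C1 + y^2)


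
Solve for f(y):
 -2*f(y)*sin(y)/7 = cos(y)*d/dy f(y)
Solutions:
 f(y) = C1*cos(y)^(2/7)


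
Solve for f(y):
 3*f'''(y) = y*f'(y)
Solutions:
 f(y) = C1 + Integral(C2*airyai(3^(2/3)*y/3) + C3*airybi(3^(2/3)*y/3), y)


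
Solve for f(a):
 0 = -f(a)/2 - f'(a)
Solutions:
 f(a) = C1*exp(-a/2)


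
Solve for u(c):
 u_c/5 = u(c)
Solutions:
 u(c) = C1*exp(5*c)


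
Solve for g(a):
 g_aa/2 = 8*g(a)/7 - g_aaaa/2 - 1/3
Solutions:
 g(a) = C1*exp(-sqrt(14)*a*sqrt(-7 + sqrt(497))/14) + C2*exp(sqrt(14)*a*sqrt(-7 + sqrt(497))/14) + C3*sin(sqrt(14)*a*sqrt(7 + sqrt(497))/14) + C4*cos(sqrt(14)*a*sqrt(7 + sqrt(497))/14) + 7/24


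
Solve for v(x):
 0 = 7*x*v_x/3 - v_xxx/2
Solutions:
 v(x) = C1 + Integral(C2*airyai(14^(1/3)*3^(2/3)*x/3) + C3*airybi(14^(1/3)*3^(2/3)*x/3), x)


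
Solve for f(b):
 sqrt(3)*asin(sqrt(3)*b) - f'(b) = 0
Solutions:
 f(b) = C1 + sqrt(3)*(b*asin(sqrt(3)*b) + sqrt(3)*sqrt(1 - 3*b^2)/3)


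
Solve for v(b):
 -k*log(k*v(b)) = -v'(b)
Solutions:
 li(k*v(b))/k = C1 + b*k


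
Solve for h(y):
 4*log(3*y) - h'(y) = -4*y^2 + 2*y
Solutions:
 h(y) = C1 + 4*y^3/3 - y^2 + 4*y*log(y) - 4*y + y*log(81)


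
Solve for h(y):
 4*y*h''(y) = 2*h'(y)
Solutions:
 h(y) = C1 + C2*y^(3/2)


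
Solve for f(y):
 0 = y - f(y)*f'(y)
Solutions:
 f(y) = -sqrt(C1 + y^2)
 f(y) = sqrt(C1 + y^2)


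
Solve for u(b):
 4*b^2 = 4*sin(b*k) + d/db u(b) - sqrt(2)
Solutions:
 u(b) = C1 + 4*b^3/3 + sqrt(2)*b + 4*cos(b*k)/k


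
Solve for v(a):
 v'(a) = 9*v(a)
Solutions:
 v(a) = C1*exp(9*a)


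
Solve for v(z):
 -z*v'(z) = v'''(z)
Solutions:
 v(z) = C1 + Integral(C2*airyai(-z) + C3*airybi(-z), z)


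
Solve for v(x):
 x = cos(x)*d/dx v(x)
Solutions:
 v(x) = C1 + Integral(x/cos(x), x)


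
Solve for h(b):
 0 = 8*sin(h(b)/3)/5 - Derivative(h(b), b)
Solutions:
 -8*b/5 + 3*log(cos(h(b)/3) - 1)/2 - 3*log(cos(h(b)/3) + 1)/2 = C1


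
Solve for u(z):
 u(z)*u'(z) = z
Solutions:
 u(z) = -sqrt(C1 + z^2)
 u(z) = sqrt(C1 + z^2)


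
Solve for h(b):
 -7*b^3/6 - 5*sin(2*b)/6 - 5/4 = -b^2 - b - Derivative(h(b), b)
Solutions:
 h(b) = C1 + 7*b^4/24 - b^3/3 - b^2/2 + 5*b/4 - 5*cos(2*b)/12


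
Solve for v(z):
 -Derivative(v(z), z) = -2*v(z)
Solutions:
 v(z) = C1*exp(2*z)


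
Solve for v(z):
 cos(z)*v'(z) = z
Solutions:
 v(z) = C1 + Integral(z/cos(z), z)


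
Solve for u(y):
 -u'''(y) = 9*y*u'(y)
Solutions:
 u(y) = C1 + Integral(C2*airyai(-3^(2/3)*y) + C3*airybi(-3^(2/3)*y), y)


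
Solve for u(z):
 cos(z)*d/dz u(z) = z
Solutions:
 u(z) = C1 + Integral(z/cos(z), z)


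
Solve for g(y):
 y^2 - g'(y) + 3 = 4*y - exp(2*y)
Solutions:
 g(y) = C1 + y^3/3 - 2*y^2 + 3*y + exp(2*y)/2


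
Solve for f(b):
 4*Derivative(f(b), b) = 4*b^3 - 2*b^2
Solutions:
 f(b) = C1 + b^4/4 - b^3/6


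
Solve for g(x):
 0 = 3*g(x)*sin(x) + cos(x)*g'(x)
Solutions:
 g(x) = C1*cos(x)^3


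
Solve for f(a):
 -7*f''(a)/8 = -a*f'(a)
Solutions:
 f(a) = C1 + C2*erfi(2*sqrt(7)*a/7)


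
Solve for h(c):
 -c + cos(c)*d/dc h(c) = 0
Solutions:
 h(c) = C1 + Integral(c/cos(c), c)


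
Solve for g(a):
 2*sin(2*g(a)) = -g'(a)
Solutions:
 g(a) = pi - acos((-C1 - exp(8*a))/(C1 - exp(8*a)))/2
 g(a) = acos((-C1 - exp(8*a))/(C1 - exp(8*a)))/2


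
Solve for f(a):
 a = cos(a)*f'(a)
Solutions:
 f(a) = C1 + Integral(a/cos(a), a)


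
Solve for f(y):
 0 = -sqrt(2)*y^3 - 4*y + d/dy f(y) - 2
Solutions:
 f(y) = C1 + sqrt(2)*y^4/4 + 2*y^2 + 2*y


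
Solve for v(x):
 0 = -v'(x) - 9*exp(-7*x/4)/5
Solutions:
 v(x) = C1 + 36*exp(-7*x/4)/35


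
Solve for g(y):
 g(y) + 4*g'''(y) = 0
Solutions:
 g(y) = C3*exp(-2^(1/3)*y/2) + (C1*sin(2^(1/3)*sqrt(3)*y/4) + C2*cos(2^(1/3)*sqrt(3)*y/4))*exp(2^(1/3)*y/4)


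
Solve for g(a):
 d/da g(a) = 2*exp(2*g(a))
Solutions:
 g(a) = log(-sqrt(-1/(C1 + 2*a))) - log(2)/2
 g(a) = log(-1/(C1 + 2*a))/2 - log(2)/2


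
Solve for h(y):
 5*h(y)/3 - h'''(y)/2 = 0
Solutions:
 h(y) = C3*exp(10^(1/3)*3^(2/3)*y/3) + (C1*sin(10^(1/3)*3^(1/6)*y/2) + C2*cos(10^(1/3)*3^(1/6)*y/2))*exp(-10^(1/3)*3^(2/3)*y/6)


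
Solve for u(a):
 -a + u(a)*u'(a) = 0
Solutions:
 u(a) = -sqrt(C1 + a^2)
 u(a) = sqrt(C1 + a^2)


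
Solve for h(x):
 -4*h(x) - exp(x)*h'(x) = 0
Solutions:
 h(x) = C1*exp(4*exp(-x))


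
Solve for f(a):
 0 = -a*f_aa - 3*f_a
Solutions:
 f(a) = C1 + C2/a^2


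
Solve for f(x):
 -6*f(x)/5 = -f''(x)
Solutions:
 f(x) = C1*exp(-sqrt(30)*x/5) + C2*exp(sqrt(30)*x/5)


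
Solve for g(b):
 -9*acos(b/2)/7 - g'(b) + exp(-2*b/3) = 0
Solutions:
 g(b) = C1 - 9*b*acos(b/2)/7 + 9*sqrt(4 - b^2)/7 - 3*exp(-2*b/3)/2


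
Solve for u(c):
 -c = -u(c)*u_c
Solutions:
 u(c) = -sqrt(C1 + c^2)
 u(c) = sqrt(C1 + c^2)


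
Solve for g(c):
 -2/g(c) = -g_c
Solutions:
 g(c) = -sqrt(C1 + 4*c)
 g(c) = sqrt(C1 + 4*c)


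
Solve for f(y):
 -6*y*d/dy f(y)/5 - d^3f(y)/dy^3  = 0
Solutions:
 f(y) = C1 + Integral(C2*airyai(-5^(2/3)*6^(1/3)*y/5) + C3*airybi(-5^(2/3)*6^(1/3)*y/5), y)


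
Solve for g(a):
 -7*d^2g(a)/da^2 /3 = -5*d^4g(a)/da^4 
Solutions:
 g(a) = C1 + C2*a + C3*exp(-sqrt(105)*a/15) + C4*exp(sqrt(105)*a/15)


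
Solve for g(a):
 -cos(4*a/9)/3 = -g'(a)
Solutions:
 g(a) = C1 + 3*sin(4*a/9)/4


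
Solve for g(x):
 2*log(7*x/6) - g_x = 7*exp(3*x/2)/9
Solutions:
 g(x) = C1 + 2*x*log(x) + 2*x*(-log(6) - 1 + log(7)) - 14*exp(3*x/2)/27


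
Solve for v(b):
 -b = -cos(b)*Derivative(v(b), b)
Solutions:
 v(b) = C1 + Integral(b/cos(b), b)


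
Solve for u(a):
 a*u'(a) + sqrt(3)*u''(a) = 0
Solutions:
 u(a) = C1 + C2*erf(sqrt(2)*3^(3/4)*a/6)


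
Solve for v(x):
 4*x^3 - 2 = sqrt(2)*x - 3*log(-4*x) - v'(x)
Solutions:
 v(x) = C1 - x^4 + sqrt(2)*x^2/2 - 3*x*log(-x) + x*(5 - 6*log(2))


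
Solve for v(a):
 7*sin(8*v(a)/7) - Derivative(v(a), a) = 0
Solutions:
 -7*a + 7*log(cos(8*v(a)/7) - 1)/16 - 7*log(cos(8*v(a)/7) + 1)/16 = C1


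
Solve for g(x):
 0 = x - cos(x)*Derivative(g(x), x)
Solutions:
 g(x) = C1 + Integral(x/cos(x), x)


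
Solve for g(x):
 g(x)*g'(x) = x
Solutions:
 g(x) = -sqrt(C1 + x^2)
 g(x) = sqrt(C1 + x^2)


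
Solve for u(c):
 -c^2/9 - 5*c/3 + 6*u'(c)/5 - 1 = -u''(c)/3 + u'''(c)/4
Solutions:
 u(c) = C1 + C2*exp(2*c*(5 - sqrt(295))/15) + C3*exp(2*c*(5 + sqrt(295))/15) + 5*c^3/162 + 325*c^2/486 + 8755*c/17496


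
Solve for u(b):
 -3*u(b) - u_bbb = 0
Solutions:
 u(b) = C3*exp(-3^(1/3)*b) + (C1*sin(3^(5/6)*b/2) + C2*cos(3^(5/6)*b/2))*exp(3^(1/3)*b/2)


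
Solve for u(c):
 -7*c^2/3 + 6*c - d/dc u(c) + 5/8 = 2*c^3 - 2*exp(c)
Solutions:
 u(c) = C1 - c^4/2 - 7*c^3/9 + 3*c^2 + 5*c/8 + 2*exp(c)


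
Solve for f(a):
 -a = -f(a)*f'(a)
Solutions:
 f(a) = -sqrt(C1 + a^2)
 f(a) = sqrt(C1 + a^2)


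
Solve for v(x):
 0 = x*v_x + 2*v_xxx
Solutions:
 v(x) = C1 + Integral(C2*airyai(-2^(2/3)*x/2) + C3*airybi(-2^(2/3)*x/2), x)


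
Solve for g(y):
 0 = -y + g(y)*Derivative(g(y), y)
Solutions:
 g(y) = -sqrt(C1 + y^2)
 g(y) = sqrt(C1 + y^2)


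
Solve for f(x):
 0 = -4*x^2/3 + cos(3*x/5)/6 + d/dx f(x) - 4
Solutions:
 f(x) = C1 + 4*x^3/9 + 4*x - 5*sin(3*x/5)/18


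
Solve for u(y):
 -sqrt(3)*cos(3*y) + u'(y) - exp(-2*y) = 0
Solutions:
 u(y) = C1 + sqrt(3)*sin(3*y)/3 - exp(-2*y)/2


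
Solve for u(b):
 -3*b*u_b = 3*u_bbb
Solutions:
 u(b) = C1 + Integral(C2*airyai(-b) + C3*airybi(-b), b)


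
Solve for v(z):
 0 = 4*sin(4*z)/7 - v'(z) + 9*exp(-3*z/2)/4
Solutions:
 v(z) = C1 - cos(4*z)/7 - 3*exp(-3*z/2)/2


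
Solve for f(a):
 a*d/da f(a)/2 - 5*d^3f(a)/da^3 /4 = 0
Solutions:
 f(a) = C1 + Integral(C2*airyai(2^(1/3)*5^(2/3)*a/5) + C3*airybi(2^(1/3)*5^(2/3)*a/5), a)


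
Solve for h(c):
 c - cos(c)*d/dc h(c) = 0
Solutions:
 h(c) = C1 + Integral(c/cos(c), c)


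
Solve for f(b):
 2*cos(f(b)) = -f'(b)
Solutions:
 f(b) = pi - asin((C1 + exp(4*b))/(C1 - exp(4*b)))
 f(b) = asin((C1 + exp(4*b))/(C1 - exp(4*b)))


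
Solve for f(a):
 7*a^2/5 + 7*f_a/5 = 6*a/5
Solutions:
 f(a) = C1 - a^3/3 + 3*a^2/7


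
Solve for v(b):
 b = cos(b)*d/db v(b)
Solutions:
 v(b) = C1 + Integral(b/cos(b), b)


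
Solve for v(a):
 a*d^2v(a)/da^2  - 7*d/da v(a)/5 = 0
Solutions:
 v(a) = C1 + C2*a^(12/5)


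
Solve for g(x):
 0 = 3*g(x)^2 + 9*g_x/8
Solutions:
 g(x) = 3/(C1 + 8*x)


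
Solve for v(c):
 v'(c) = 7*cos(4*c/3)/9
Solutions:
 v(c) = C1 + 7*sin(4*c/3)/12


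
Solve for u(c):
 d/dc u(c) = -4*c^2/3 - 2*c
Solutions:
 u(c) = C1 - 4*c^3/9 - c^2


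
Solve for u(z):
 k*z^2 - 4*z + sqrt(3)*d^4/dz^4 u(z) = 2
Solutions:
 u(z) = C1 + C2*z + C3*z^2 + C4*z^3 - sqrt(3)*k*z^6/1080 + sqrt(3)*z^5/90 + sqrt(3)*z^4/36


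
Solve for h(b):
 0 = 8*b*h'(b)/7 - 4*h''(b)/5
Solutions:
 h(b) = C1 + C2*erfi(sqrt(35)*b/7)


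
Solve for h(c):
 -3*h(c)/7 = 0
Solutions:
 h(c) = 0


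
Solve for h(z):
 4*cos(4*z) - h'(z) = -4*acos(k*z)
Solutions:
 h(z) = C1 + 4*Piecewise((z*acos(k*z) - sqrt(-k^2*z^2 + 1)/k, Ne(k, 0)), (pi*z/2, True)) + sin(4*z)


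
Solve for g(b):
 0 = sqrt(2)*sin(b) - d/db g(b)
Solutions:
 g(b) = C1 - sqrt(2)*cos(b)


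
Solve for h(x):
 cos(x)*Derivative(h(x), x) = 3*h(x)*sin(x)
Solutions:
 h(x) = C1/cos(x)^3


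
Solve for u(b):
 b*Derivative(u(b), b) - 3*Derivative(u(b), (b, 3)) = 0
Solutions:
 u(b) = C1 + Integral(C2*airyai(3^(2/3)*b/3) + C3*airybi(3^(2/3)*b/3), b)


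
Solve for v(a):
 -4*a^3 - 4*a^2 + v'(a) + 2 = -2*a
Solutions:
 v(a) = C1 + a^4 + 4*a^3/3 - a^2 - 2*a


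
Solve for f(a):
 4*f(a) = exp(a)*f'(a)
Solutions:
 f(a) = C1*exp(-4*exp(-a))


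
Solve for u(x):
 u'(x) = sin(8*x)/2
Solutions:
 u(x) = C1 - cos(8*x)/16


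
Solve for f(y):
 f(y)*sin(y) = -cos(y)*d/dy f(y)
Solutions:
 f(y) = C1*cos(y)


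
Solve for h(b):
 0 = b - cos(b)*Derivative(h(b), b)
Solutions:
 h(b) = C1 + Integral(b/cos(b), b)


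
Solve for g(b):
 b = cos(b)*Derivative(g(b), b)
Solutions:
 g(b) = C1 + Integral(b/cos(b), b)


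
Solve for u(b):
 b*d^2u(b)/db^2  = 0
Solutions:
 u(b) = C1 + C2*b


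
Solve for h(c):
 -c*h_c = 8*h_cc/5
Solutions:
 h(c) = C1 + C2*erf(sqrt(5)*c/4)


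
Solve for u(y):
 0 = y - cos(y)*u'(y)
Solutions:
 u(y) = C1 + Integral(y/cos(y), y)


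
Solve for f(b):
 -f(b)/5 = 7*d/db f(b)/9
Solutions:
 f(b) = C1*exp(-9*b/35)


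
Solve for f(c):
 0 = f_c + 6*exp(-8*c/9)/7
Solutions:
 f(c) = C1 + 27*exp(-8*c/9)/28


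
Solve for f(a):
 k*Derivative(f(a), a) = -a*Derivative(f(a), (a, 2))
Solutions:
 f(a) = C1 + a^(1 - re(k))*(C2*sin(log(a)*Abs(im(k))) + C3*cos(log(a)*im(k)))


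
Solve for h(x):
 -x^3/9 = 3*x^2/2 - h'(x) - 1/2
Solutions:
 h(x) = C1 + x^4/36 + x^3/2 - x/2


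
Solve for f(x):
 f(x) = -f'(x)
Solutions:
 f(x) = C1*exp(-x)


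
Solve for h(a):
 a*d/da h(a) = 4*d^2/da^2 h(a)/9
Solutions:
 h(a) = C1 + C2*erfi(3*sqrt(2)*a/4)


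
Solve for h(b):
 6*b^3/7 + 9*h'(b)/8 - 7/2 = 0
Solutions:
 h(b) = C1 - 4*b^4/21 + 28*b/9


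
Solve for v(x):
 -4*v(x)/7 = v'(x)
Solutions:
 v(x) = C1*exp(-4*x/7)


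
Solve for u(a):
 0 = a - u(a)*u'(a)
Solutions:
 u(a) = -sqrt(C1 + a^2)
 u(a) = sqrt(C1 + a^2)


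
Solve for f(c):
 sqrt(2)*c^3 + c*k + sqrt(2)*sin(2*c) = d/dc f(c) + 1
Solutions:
 f(c) = C1 + sqrt(2)*c^4/4 + c^2*k/2 - c - sqrt(2)*cos(2*c)/2


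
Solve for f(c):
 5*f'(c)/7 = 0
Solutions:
 f(c) = C1


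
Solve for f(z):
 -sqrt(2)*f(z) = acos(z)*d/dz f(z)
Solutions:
 f(z) = C1*exp(-sqrt(2)*Integral(1/acos(z), z))
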